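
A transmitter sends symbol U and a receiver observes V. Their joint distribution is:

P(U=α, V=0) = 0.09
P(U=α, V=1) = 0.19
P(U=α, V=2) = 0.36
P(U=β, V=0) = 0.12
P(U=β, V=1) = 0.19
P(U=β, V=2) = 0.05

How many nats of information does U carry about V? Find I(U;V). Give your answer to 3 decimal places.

0.095 nats

Marginals: p(U) = (0.6400, 0.3600), p(V) = (0.2100, 0.3800, 0.4100).
I(U;V) = H(U) + H(V) − H(U,V).
H(U) = 0.6534, H(V) = 1.0610, H(U,V) = 1.6198.
I(U;V) = 0.6534 + 1.0610 − 1.6198 = 0.095 nats.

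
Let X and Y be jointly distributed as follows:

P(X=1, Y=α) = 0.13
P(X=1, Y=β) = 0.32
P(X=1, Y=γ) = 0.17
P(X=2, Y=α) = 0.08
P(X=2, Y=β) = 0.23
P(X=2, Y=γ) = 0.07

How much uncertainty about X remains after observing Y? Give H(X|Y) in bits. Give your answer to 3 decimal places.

Marginals: p(X) = (0.6200, 0.3800), p(Y) = (0.2100, 0.5500, 0.2400).
H(X|Y) = Σ p(Y) · H(X|Y=·).
  Y=α: p=0.2100, H(X|Y=α) = 0.9587
  Y=β: p=0.5500, H(X|Y=β) = 0.9806
  Y=γ: p=0.2400, H(X|Y=γ) = 0.8709
Weighted sum = 0.950 bits.

0.950 bits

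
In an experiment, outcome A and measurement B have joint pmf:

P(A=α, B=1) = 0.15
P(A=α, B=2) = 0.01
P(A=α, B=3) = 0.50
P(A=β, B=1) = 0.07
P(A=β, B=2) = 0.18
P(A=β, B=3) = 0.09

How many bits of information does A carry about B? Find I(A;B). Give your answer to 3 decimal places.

Marginals: p(A) = (0.6600, 0.3400), p(B) = (0.2200, 0.1900, 0.5900).
I(A;B) = Σ p(x,y)·log₂[p(x,y)/(p(x)p(y))].
  (α,1): 0.15·log₂(1.0331) = 0.0070
  (α,2): 0.01·log₂(0.0797) = -0.0365
  (α,3): 0.50·log₂(1.2840) = 0.1803
  (β,1): 0.07·log₂(0.9358) = -0.0067
  (β,2): 0.18·log₂(2.7864) = 0.2661
  (β,3): 0.09·log₂(0.4487) = -0.1041
Sum = 0.306 bits.

0.306 bits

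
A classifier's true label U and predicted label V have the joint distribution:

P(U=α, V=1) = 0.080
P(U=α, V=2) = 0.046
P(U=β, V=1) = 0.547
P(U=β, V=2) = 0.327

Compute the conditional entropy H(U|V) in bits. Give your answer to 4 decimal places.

0.5463 bits

Marginals: p(U) = (0.1260, 0.8740), p(V) = (0.6270, 0.3730).
H(U|V) = Σ p(V) · H(U|V=·).
  V=1: p=0.6270, H(U|V=1) = 0.5508
  V=2: p=0.3730, H(U|V=2) = 0.5388
Weighted sum = 0.5463 bits.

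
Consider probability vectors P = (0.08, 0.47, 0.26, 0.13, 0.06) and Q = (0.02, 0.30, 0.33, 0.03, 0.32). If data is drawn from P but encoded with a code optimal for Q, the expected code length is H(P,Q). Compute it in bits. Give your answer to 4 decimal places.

H(P,Q) = −Σ p·log₂ q.
  −0.08·log₂(0.02) = 0.45151
  −0.47·log₂(0.30) = 0.81637
  −0.26·log₂(0.33) = 0.41586
  −0.13·log₂(0.03) = 0.65766
  −0.06·log₂(0.32) = 0.09863
H(P,Q) = 2.4400 bits.

2.4400 bits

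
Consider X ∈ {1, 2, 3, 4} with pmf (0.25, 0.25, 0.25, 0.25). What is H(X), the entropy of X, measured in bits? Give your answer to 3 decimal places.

2.000 bits

H(X) = −Σ p·log₂ p.
  −(0.25)·log₂(0.25) = 0.5000
  −(0.25)·log₂(0.25) = 0.5000
  −(0.25)·log₂(0.25) = 0.5000
  −(0.25)·log₂(0.25) = 0.5000
Sum: 0.5000 + 0.5000 + 0.5000 + 0.5000 = 2.000 bits.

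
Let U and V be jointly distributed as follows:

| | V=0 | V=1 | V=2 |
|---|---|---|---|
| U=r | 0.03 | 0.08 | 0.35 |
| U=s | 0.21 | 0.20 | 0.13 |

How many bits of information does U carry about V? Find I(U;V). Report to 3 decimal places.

0.219 bits

Marginals: p(U) = (0.4600, 0.5400), p(V) = (0.2400, 0.2800, 0.4800).
I(U;V) = Σ p(x,y)·log₂[p(x,y)/(p(x)p(y))].
  (r,0): 0.03·log₂(0.2717) = -0.0564
  (r,1): 0.08·log₂(0.6211) = -0.0550
  (r,2): 0.35·log₂(1.5851) = 0.2326
  (s,0): 0.21·log₂(1.6204) = 0.1462
  (s,1): 0.20·log₂(1.3228) = 0.0807
  (s,2): 0.13·log₂(0.5015) = -0.1294
Sum = 0.219 bits.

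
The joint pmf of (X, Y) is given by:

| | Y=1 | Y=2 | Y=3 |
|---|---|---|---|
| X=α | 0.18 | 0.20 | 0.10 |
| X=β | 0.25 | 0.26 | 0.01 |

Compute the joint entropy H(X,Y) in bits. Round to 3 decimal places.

2.314 bits

H(X,Y) = −Σ p(x,y)·log₂ p(x,y) over all 6 cells.
  cell (α,1): −0.18·log₂0.18 = 0.4453
  cell (α,2): −0.20·log₂0.20 = 0.4644
  cell (α,3): −0.10·log₂0.10 = 0.3322
  cell (β,1): −0.25·log₂0.25 = 0.5000
  cell (β,2): −0.26·log₂0.26 = 0.5053
  cell (β,3): −0.01·log₂0.01 = 0.0664
Sum = 2.314 bits.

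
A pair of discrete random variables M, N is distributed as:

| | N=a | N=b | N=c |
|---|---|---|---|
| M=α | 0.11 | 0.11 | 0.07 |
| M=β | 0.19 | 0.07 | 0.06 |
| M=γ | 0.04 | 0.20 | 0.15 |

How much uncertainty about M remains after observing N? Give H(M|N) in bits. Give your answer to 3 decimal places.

Marginals: p(M) = (0.2900, 0.3200, 0.3900), p(N) = (0.3400, 0.3800, 0.2800).
H(M|N) = Σ p(N) · H(M|N=·).
  N=a: p=0.3400, H(M|N=a) = 1.3591
  N=b: p=0.3800, H(M|N=b) = 1.4547
  N=c: p=0.2800, H(M|N=c) = 1.4586
Weighted sum = 1.423 bits.

1.423 bits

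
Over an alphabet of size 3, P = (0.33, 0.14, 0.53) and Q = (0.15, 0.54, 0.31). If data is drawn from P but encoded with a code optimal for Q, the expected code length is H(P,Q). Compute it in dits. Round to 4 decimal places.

H(P,Q) = −Σ p·log₁₀ q.
  −0.33·log₁₀(0.15) = 0.27189
  −0.14·log₁₀(0.54) = 0.03746
  −0.53·log₁₀(0.31) = 0.26958
H(P,Q) = 0.5789 dits.

0.5789 dits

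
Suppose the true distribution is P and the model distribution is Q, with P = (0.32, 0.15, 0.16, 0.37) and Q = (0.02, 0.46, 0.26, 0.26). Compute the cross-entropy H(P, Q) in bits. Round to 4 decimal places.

3.0041 bits

H(P,Q) = −Σ p·log₂ q.
  −0.32·log₂(0.02) = 1.80603
  −0.15·log₂(0.46) = 0.16804
  −0.16·log₂(0.26) = 0.31095
  −0.37·log₂(0.26) = 0.71906
H(P,Q) = 3.0041 bits.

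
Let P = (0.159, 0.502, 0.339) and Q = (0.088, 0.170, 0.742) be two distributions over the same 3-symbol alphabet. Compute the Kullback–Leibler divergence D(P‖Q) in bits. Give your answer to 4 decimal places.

D(P‖Q) = Σ p·log₂(p/q).
  0.159·log₂(0.159/0.088) = 0.13570
  0.502·log₂(0.502/0.170) = 0.78420
  0.339·log₂(0.339/0.742) = -0.38312
D(P‖Q) = 0.5368 bits.

0.5368 bits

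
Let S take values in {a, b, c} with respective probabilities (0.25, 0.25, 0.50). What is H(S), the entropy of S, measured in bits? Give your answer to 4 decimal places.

1.5000 bits

H(S) = −Σ p·log₂ p.
  −(0.25)·log₂(0.25) = 0.50000
  −(0.25)·log₂(0.25) = 0.50000
  −(0.50)·log₂(0.50) = 0.50000
Sum: 0.50000 + 0.50000 + 0.50000 = 1.5000 bits.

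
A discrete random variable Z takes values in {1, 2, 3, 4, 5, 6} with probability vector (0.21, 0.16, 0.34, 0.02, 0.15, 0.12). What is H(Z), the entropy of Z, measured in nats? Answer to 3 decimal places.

1.605 nats

H(Z) = −Σ p·ln p.
  −(0.21)·ln(0.21) = 0.3277
  −(0.16)·ln(0.16) = 0.2932
  −(0.34)·ln(0.34) = 0.3668
  −(0.02)·ln(0.02) = 0.0782
  −(0.15)·ln(0.15) = 0.2846
  −(0.12)·ln(0.12) = 0.2544
Sum: 0.3277 + 0.2932 + 0.3668 + 0.0782 + 0.2846 + 0.2544 = 1.605 nats.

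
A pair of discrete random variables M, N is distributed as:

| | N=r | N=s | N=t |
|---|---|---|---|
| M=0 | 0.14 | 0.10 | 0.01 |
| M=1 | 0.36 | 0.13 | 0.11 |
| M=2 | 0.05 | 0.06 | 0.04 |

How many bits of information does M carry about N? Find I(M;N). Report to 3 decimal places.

Marginals: p(M) = (0.2500, 0.6000, 0.1500), p(N) = (0.5500, 0.2900, 0.1600).
I(M;N) = Σ p(x,y)·log₂[p(x,y)/(p(x)p(y))].
  (0,r): 0.14·log₂(1.0182) = 0.0036
  (0,s): 0.10·log₂(1.3793) = 0.0464
  (0,t): 0.01·log₂(0.2500) = -0.0200
  (1,r): 0.36·log₂(1.0909) = 0.0452
  (1,s): 0.13·log₂(0.7471) = -0.0547
  (1,t): 0.11·log₂(1.1458) = 0.0216
  (2,r): 0.05·log₂(0.6061) = -0.0361
  (2,s): 0.06·log₂(1.3793) = 0.0278
  (2,t): 0.04·log₂(1.6667) = 0.0295
Sum = 0.063 bits.

0.063 bits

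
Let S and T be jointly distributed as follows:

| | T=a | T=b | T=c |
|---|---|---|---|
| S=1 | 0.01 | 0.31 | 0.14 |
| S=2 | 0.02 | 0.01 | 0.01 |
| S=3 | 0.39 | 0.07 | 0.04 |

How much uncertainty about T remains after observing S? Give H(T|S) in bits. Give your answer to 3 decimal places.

1.016 bits

Marginals: p(S) = (0.4600, 0.0400, 0.5000), p(T) = (0.4200, 0.3900, 0.1900).
H(T|S) = Σ p(S) · H(T|S=·).
  S=1: p=0.4600, H(T|S=1) = 1.0261
  S=2: p=0.0400, H(T|S=2) = 1.5000
  S=3: p=0.5000, H(T|S=3) = 0.9682
Weighted sum = 1.016 bits.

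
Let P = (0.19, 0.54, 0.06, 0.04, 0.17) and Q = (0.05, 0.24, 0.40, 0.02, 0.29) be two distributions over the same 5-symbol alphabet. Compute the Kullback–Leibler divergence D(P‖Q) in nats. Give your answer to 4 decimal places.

0.5147 nats

D(P‖Q) = Σ p·ln(p/q).
  0.19·ln(0.19/0.05) = 0.25365
  0.54·ln(0.54/0.24) = 0.43790
  0.06·ln(0.06/0.40) = -0.11383
  0.04·ln(0.04/0.02) = 0.02773
  0.17·ln(0.17/0.29) = -0.09079
D(P‖Q) = 0.5147 nats.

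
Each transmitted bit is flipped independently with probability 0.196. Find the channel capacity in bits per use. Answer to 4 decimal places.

0.2861 bits

Binary symmetric channel: C = 1 − h₂(ε) where h₂ is the binary entropy function.
h₂(0.196) = −0.196·log₂0.196 − 0.804·log₂0.804 = 0.7139.
C = 1 − 0.7139 = 0.2861 bits per channel use.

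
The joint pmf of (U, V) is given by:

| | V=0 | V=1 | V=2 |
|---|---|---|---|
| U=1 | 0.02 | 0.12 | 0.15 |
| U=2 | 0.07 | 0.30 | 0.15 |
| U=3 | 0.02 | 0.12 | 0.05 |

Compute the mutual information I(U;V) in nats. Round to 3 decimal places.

0.026 nats

Marginals: p(U) = (0.2900, 0.5200, 0.1900), p(V) = (0.1100, 0.5400, 0.3500).
I(U;V) = Σ p(x,y)·ln[p(x,y)/(p(x)p(y))].
  (1,0): 0.02·ln(0.6270) = -0.0093
  (1,1): 0.12·ln(0.7663) = -0.0319
  (1,2): 0.15·ln(1.4778) = 0.0586
  (2,0): 0.07·ln(1.2238) = 0.0141
  (2,1): 0.30·ln(1.0684) = 0.0198
  (2,2): 0.15·ln(0.8242) = -0.0290
  (3,0): 0.02·ln(0.9569) = -0.0009
  (3,1): 0.12·ln(1.1696) = 0.0188
  (3,2): 0.05·ln(0.7519) = -0.0143
Sum = 0.026 nats.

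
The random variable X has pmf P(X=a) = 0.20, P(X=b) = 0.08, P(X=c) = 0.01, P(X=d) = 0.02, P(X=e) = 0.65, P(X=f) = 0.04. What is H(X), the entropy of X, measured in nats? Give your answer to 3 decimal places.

1.057 nats

H(X) = −Σ p·ln p.
  −(0.20)·ln(0.20) = 0.3219
  −(0.08)·ln(0.08) = 0.2021
  −(0.01)·ln(0.01) = 0.0461
  −(0.02)·ln(0.02) = 0.0782
  −(0.65)·ln(0.65) = 0.2800
  −(0.04)·ln(0.04) = 0.1288
Sum: 0.3219 + 0.2021 + 0.0461 + 0.0782 + 0.2800 + 0.1288 = 1.057 nats.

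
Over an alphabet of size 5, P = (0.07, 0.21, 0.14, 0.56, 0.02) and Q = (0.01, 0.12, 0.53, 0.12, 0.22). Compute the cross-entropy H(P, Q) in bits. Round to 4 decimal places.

H(P,Q) = −Σ p·log₂ q.
  −0.07·log₂(0.01) = 0.46507
  −0.21·log₂(0.12) = 0.64237
  −0.14·log₂(0.53) = 0.12823
  −0.56·log₂(0.12) = 1.71298
  −0.02·log₂(0.22) = 0.04369
H(P,Q) = 2.9923 bits.

2.9923 bits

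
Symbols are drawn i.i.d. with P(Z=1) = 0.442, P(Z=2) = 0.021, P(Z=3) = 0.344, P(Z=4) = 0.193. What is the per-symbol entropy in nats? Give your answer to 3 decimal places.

1.127 nats

H(Z) = −Σ p·ln p.
  −(0.442)·ln(0.442) = 0.3609
  −(0.021)·ln(0.021) = 0.0811
  −(0.344)·ln(0.344) = 0.3671
  −(0.193)·ln(0.193) = 0.3175
Sum: 0.3609 + 0.0811 + 0.3671 + 0.3175 = 1.127 nats.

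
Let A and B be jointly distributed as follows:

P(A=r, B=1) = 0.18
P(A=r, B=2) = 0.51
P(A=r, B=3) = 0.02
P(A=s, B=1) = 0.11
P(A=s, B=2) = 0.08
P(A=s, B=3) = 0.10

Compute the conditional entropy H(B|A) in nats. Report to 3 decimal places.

Chain rule: H(B|A) = H(A,B) − H(A).
Marginals: p(A) = (0.7100, 0.2900), p(B) = (0.2900, 0.5900, 0.1200).
H(A,B) = 1.4054 nats; H(A) = 0.6022 nats.
H(B|A) = 1.4054 − 0.6022 = 0.803 nats.

0.803 nats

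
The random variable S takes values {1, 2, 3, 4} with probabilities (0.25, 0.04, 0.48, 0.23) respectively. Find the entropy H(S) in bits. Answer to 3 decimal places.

H(S) = −Σ p·log₂ p.
  −(0.25)·log₂(0.25) = 0.5000
  −(0.04)·log₂(0.04) = 0.1858
  −(0.48)·log₂(0.48) = 0.5083
  −(0.23)·log₂(0.23) = 0.4877
Sum: 0.5000 + 0.1858 + 0.5083 + 0.4877 = 1.682 bits.

1.682 bits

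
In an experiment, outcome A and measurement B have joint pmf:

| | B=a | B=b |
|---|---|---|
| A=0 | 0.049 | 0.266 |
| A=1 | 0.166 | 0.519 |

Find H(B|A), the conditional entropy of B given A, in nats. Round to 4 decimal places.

0.5155 nats

Marginals: p(A) = (0.3150, 0.6850), p(B) = (0.2150, 0.7850).
H(B|A) = Σ p(A) · H(B|A=·).
  A=0: p=0.3150, H(B|A=0) = 0.4322
  A=1: p=0.6850, H(B|A=1) = 0.5538
Weighted sum = 0.5155 nats.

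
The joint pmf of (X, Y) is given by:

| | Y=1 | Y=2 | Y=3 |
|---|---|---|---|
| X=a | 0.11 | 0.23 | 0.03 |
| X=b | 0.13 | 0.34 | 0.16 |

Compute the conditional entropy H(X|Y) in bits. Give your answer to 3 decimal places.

Marginals: p(X) = (0.3700, 0.6300), p(Y) = (0.2400, 0.5700, 0.1900).
H(X|Y) = Σ p(Y) · H(X|Y=·).
  Y=1: p=0.2400, H(X|Y=1) = 0.9950
  Y=2: p=0.5700, H(X|Y=2) = 0.9730
  Y=3: p=0.1900, H(X|Y=3) = 0.6292
Weighted sum = 0.913 bits.

0.913 bits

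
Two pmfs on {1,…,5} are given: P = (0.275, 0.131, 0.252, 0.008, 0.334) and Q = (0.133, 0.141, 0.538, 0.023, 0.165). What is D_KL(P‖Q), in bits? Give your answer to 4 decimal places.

0.3262 bits

D(P‖Q) = Σ p·log₂(p/q).
  0.275·log₂(0.275/0.133) = 0.28820
  0.131·log₂(0.131/0.141) = -0.01390
  0.252·log₂(0.252/0.538) = -0.27573
  0.008·log₂(0.008/0.023) = -0.01219
  0.334·log₂(0.334/0.165) = 0.33981
D(P‖Q) = 0.3262 bits.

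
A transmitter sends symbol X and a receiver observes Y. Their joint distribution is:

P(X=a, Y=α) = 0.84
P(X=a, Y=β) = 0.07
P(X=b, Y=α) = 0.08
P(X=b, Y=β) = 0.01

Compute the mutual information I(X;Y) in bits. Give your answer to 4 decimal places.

Marginals: p(X) = (0.9100, 0.0900), p(Y) = (0.9200, 0.0800).
I(X;Y) = Σ p(x,y)·log₂[p(x,y)/(p(x)p(y))].
  (a,α): 0.84·log₂(1.0033) = 0.00405
  (a,β): 0.07·log₂(0.9615) = -0.00396
  (b,α): 0.08·log₂(0.9662) = -0.00397
  (b,β): 0.01·log₂(1.3889) = 0.00474
Sum = 0.0009 bits.

0.0009 bits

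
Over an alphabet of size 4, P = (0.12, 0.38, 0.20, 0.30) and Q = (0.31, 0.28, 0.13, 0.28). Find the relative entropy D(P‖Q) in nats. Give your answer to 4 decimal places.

D(P‖Q) = Σ p·ln(p/q).
  0.12·ln(0.12/0.31) = -0.11389
  0.38·ln(0.38/0.28) = 0.11605
  0.20·ln(0.20/0.13) = 0.08616
  0.30·ln(0.30/0.28) = 0.02070
D(P‖Q) = 0.1090 nats.

0.1090 nats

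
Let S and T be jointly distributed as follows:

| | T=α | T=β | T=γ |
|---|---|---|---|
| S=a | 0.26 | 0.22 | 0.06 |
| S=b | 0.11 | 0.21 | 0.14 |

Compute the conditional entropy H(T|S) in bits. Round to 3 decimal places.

Chain rule: H(T|S) = H(S,T) − H(S).
Marginals: p(S) = (0.5400, 0.4600), p(T) = (0.3700, 0.4300, 0.2000).
H(S,T) = 2.4496 bits; H(S) = 0.9954 bits.
H(T|S) = 2.4496 − 0.9954 = 1.454 bits.

1.454 bits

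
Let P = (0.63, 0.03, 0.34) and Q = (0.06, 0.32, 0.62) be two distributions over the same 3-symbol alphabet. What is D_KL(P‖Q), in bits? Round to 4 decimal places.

1.7400 bits

D(P‖Q) = Σ p·log₂(p/q).
  0.63·log₂(0.63/0.06) = 2.13716
  0.03·log₂(0.03/0.32) = -0.10245
  0.34·log₂(0.34/0.62) = -0.29469
D(P‖Q) = 1.7400 bits.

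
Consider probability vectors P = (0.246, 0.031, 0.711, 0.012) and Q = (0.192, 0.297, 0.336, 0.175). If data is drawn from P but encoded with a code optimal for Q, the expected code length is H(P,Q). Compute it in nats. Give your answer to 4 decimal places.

1.2400 nats

H(P,Q) = −Σ p·ln q.
  −0.246·ln(0.192) = 0.40596
  −0.031·ln(0.297) = 0.03763
  −0.711·ln(0.336) = 0.77545
  −0.012·ln(0.175) = 0.02092
H(P,Q) = 1.2400 nats.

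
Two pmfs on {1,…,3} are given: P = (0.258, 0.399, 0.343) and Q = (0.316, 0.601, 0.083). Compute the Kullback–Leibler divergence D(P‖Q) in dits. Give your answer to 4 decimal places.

0.1177 dits

D(P‖Q) = Σ p·log₁₀(p/q).
  0.258·log₁₀(0.258/0.316) = -0.02272
  0.399·log₁₀(0.399/0.601) = -0.07098
  0.343·log₁₀(0.343/0.083) = 0.21136
D(P‖Q) = 0.1177 dits.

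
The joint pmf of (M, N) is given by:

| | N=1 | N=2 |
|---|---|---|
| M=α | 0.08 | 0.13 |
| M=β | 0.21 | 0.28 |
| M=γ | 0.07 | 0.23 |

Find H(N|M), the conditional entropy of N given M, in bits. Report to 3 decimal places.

0.919 bits

Marginals: p(M) = (0.2100, 0.4900, 0.3000), p(N) = (0.3600, 0.6400).
H(N|M) = Σ p(M) · H(N|M=·).
  M=α: p=0.2100, H(N|M=α) = 0.9587
  M=β: p=0.4900, H(N|M=β) = 0.9852
  M=γ: p=0.3000, H(N|M=γ) = 0.7838
Weighted sum = 0.919 bits.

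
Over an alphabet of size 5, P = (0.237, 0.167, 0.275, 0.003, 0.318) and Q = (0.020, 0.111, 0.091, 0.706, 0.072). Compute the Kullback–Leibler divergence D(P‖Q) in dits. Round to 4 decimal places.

0.6142 dits

D(P‖Q) = Σ p·log₁₀(p/q).
  0.237·log₁₀(0.237/0.020) = 0.25447
  0.167·log₁₀(0.167/0.111) = 0.02962
  0.275·log₁₀(0.275/0.091) = 0.13208
  0.003·log₁₀(0.003/0.706) = -0.00712
  0.318·log₁₀(0.318/0.072) = 0.20514
D(P‖Q) = 0.6142 dits.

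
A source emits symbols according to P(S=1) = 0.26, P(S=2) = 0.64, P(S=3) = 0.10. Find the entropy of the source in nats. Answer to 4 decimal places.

0.8661 nats

H(S) = −Σ p·ln p.
  −(0.26)·ln(0.26) = 0.35024
  −(0.64)·ln(0.64) = 0.28562
  −(0.10)·ln(0.10) = 0.23026
Sum: 0.35024 + 0.28562 + 0.23026 = 0.8661 nats.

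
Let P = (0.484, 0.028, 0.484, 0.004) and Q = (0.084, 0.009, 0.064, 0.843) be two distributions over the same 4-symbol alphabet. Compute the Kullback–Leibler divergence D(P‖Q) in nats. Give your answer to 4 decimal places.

D(P‖Q) = Σ p·ln(p/q).
  0.484·ln(0.484/0.084) = 0.84761
  0.028·ln(0.028/0.009) = 0.03178
  0.484·ln(0.484/0.064) = 0.97923
  0.004·ln(0.004/0.843) = -0.02140
D(P‖Q) = 1.8372 nats.

1.8372 nats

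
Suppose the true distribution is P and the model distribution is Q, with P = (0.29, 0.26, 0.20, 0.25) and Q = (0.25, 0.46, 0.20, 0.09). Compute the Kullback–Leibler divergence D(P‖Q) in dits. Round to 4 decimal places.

D(P‖Q) = Σ p·log₁₀(p/q).
  0.29·log₁₀(0.29/0.25) = 0.01869
  0.26·log₁₀(0.26/0.46) = -0.06442
  0.20·log₁₀(0.20/0.20) = 0.00000
  0.25·log₁₀(0.25/0.09) = 0.11092
D(P‖Q) = 0.0652 dits.

0.0652 dits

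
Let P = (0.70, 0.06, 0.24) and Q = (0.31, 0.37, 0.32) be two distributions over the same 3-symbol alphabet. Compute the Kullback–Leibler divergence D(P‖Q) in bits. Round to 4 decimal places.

D(P‖Q) = Σ p·log₂(p/q).
  0.70·log₂(0.70/0.31) = 0.82256
  0.06·log₂(0.06/0.37) = -0.15747
  0.24·log₂(0.24/0.32) = -0.09961
D(P‖Q) = 0.5655 bits.

0.5655 bits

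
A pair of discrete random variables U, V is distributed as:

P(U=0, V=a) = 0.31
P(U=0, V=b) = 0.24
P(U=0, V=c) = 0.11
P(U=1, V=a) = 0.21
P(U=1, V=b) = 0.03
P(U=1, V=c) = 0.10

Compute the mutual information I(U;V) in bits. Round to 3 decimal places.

Marginals: p(U) = (0.6600, 0.3400), p(V) = (0.5200, 0.2700, 0.2100).
I(U;V) = H(U) + H(V) − H(U,V).
H(U) = 0.9248, H(V) = 1.4734, H(U,V) = 2.3250.
I(U;V) = 0.9248 + 1.4734 − 2.3250 = 0.073 bits.

0.073 bits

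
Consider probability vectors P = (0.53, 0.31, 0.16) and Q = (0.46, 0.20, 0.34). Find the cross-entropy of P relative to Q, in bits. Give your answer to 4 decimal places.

1.5626 bits

H(P,Q) = −Σ p·log₂ q.
  −0.53·log₂(0.46) = 0.59376
  −0.31·log₂(0.20) = 0.71980
  −0.16·log₂(0.34) = 0.24902
H(P,Q) = 1.5626 bits.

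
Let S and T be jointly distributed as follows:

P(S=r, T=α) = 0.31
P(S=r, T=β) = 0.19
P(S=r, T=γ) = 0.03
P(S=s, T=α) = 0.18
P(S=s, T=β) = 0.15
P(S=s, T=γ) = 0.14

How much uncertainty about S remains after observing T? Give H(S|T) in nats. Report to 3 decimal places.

0.635 nats

Marginals: p(S) = (0.5300, 0.4700), p(T) = (0.4900, 0.3400, 0.1700).
H(S|T) = Σ p(T) · H(S|T=·).
  T=α: p=0.4900, H(S|T=α) = 0.6575
  T=β: p=0.3400, H(S|T=β) = 0.6862
  T=γ: p=0.1700, H(S|T=γ) = 0.4660
Weighted sum = 0.635 nats.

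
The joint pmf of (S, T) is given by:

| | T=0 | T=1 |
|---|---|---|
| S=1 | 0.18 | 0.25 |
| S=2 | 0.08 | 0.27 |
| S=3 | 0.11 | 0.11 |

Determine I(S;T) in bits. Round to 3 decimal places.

Marginals: p(S) = (0.4300, 0.3500, 0.2200), p(T) = (0.3700, 0.6300).
I(S;T) = Σ p(x,y)·log₂[p(x,y)/(p(x)p(y))].
  (1,0): 0.18·log₂(1.1314) = 0.0321
  (1,1): 0.25·log₂(0.9228) = -0.0290
  (2,0): 0.08·log₂(0.6178) = -0.0556
  (2,1): 0.27·log₂(1.2245) = 0.0789
  (3,0): 0.11·log₂(1.3514) = 0.0478
  (3,1): 0.11·log₂(0.7937) = -0.0367
Sum = 0.037 bits.

0.037 bits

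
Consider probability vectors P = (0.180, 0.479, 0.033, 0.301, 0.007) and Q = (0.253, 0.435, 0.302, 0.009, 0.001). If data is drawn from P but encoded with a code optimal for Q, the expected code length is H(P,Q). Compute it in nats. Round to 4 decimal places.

2.1518 nats

H(P,Q) = −Σ p·ln q.
  −0.180·ln(0.253) = 0.24739
  −0.479·ln(0.435) = 0.39872
  −0.033·ln(0.302) = 0.03951
  −0.301·ln(0.009) = 1.41787
  −0.007·ln(0.001) = 0.04835
H(P,Q) = 2.1518 nats.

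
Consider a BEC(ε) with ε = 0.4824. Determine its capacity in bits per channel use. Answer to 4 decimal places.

0.5176 bits

Binary erasure channel: capacity C = 1 − ε.
C = 1 − 0.4824 = 0.5176 bits per channel use.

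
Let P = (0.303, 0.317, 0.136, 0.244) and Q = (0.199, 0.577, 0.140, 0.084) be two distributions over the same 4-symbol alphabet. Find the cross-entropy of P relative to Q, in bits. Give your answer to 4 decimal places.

2.2149 bits

H(P,Q) = −Σ p·log₂ q.
  −0.303·log₂(0.199) = 0.70574
  −0.317·log₂(0.577) = 0.25149
  −0.136·log₂(0.140) = 0.38576
  −0.244·log₂(0.084) = 0.87193
H(P,Q) = 2.2149 bits.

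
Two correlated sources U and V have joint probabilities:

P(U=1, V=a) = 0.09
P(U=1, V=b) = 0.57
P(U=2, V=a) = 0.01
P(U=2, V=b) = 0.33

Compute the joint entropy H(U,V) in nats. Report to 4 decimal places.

0.9490 nats

H(U,V) = −Σ p(x,y)·ln p(x,y) over all 4 cells.
  cell (1,a): −0.09·ln0.09 = 0.21672
  cell (1,b): −0.57·ln0.57 = 0.32041
  cell (2,a): −0.01·ln0.01 = 0.04605
  cell (2,b): −0.33·ln0.33 = 0.36586
Sum = 0.9490 nats.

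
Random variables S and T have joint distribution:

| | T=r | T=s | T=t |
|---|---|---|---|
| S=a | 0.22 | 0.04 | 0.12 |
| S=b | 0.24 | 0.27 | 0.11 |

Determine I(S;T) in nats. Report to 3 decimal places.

Marginals: p(S) = (0.3800, 0.6200), p(T) = (0.4600, 0.3100, 0.2300).
I(S;T) = H(S) + H(T) − H(S,T).
H(S) = 0.6641, H(T) = 1.0583, H(S,T) = 1.6551.
I(S;T) = 0.6641 + 1.0583 − 1.6551 = 0.067 nats.

0.067 nats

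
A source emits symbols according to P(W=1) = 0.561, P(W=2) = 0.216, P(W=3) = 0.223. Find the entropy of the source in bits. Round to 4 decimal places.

1.4282 bits

H(W) = −Σ p·log₂ p.
  −(0.561)·log₂(0.561) = 0.46783
  −(0.216)·log₂(0.216) = 0.47755
  −(0.223)·log₂(0.223) = 0.48277
Sum: 0.46783 + 0.47755 + 0.48277 = 1.4282 bits.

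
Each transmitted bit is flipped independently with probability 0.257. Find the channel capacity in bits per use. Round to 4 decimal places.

0.1778 bits

Binary symmetric channel: C = 1 − h₂(ε) where h₂ is the binary entropy function.
h₂(0.257) = −0.257·log₂0.257 − 0.743·log₂0.743 = 0.8222.
C = 1 − 0.8222 = 0.1778 bits per channel use.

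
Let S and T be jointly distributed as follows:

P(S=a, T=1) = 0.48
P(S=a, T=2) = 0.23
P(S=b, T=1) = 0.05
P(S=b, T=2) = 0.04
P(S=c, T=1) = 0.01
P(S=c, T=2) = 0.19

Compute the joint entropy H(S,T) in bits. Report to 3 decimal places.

H(S,T) = −Σ p(x,y)·log₂ p(x,y) over all 6 cells.
  cell (a,1): −0.48·log₂0.48 = 0.5083
  cell (a,2): −0.23·log₂0.23 = 0.4877
  cell (b,1): −0.05·log₂0.05 = 0.2161
  cell (b,2): −0.04·log₂0.04 = 0.1858
  cell (c,1): −0.01·log₂0.01 = 0.0664
  cell (c,2): −0.19·log₂0.19 = 0.4552
Sum = 1.919 bits.

1.919 bits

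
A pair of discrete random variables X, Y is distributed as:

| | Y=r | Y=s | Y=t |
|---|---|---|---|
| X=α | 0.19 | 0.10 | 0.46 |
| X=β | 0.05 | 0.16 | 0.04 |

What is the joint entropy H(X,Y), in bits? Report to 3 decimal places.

H(X,Y) = −Σ p(x,y)·log₂ p(x,y) over all 6 cells.
  cell (α,r): −0.19·log₂0.19 = 0.4552
  cell (α,s): −0.10·log₂0.10 = 0.3322
  cell (α,t): −0.46·log₂0.46 = 0.5153
  cell (β,r): −0.05·log₂0.05 = 0.2161
  cell (β,s): −0.16·log₂0.16 = 0.4230
  cell (β,t): −0.04·log₂0.04 = 0.1858
Sum = 2.128 bits.

2.128 bits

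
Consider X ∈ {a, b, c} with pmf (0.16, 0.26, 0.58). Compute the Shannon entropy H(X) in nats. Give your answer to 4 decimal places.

H(X) = −Σ p·ln p.
  −(0.16)·ln(0.16) = 0.29321
  −(0.26)·ln(0.26) = 0.35024
  −(0.58)·ln(0.58) = 0.31594
Sum: 0.29321 + 0.35024 + 0.31594 = 0.9594 nats.

0.9594 nats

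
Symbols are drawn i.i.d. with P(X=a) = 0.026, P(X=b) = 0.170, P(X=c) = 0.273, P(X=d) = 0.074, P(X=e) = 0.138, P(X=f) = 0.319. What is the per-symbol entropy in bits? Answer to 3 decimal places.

2.281 bits

H(X) = −Σ p·log₂ p.
  −(0.026)·log₂(0.026) = 0.1369
  −(0.170)·log₂(0.170) = 0.4346
  −(0.273)·log₂(0.273) = 0.5113
  −(0.074)·log₂(0.074) = 0.2780
  −(0.138)·log₂(0.138) = 0.3943
  −(0.319)·log₂(0.319) = 0.5258
Sum: 0.1369 + 0.4346 + 0.5113 + 0.2780 + 0.3943 + 0.5258 = 2.281 bits.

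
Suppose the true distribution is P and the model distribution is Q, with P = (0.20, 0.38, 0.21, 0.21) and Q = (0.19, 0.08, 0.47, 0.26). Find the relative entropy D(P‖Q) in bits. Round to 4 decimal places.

D(P‖Q) = Σ p·log₂(p/q).
  0.20·log₂(0.20/0.19) = 0.01480
  0.38·log₂(0.38/0.08) = 0.85421
  0.21·log₂(0.21/0.47) = -0.24408
  0.21·log₂(0.21/0.26) = -0.06471
D(P‖Q) = 0.5602 bits.

0.5602 bits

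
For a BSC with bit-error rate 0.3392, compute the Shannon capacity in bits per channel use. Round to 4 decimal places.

Binary symmetric channel: C = 1 − h₂(ε) where h₂ is the binary entropy function.
h₂(0.3392) = −0.3392·log₂0.3392 − 0.6608·log₂0.6608 = 0.9241.
C = 1 − 0.9241 = 0.0759 bits per channel use.

0.0759 bits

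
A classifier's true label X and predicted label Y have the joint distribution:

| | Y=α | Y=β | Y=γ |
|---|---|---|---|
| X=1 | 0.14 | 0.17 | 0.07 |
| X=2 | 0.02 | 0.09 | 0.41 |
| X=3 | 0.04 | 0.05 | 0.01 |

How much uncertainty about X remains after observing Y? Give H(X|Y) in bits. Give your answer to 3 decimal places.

Chain rule: H(X|Y) = H(X,Y) − H(Y).
Marginals: p(X) = (0.3800, 0.5200, 0.1000), p(Y) = (0.2000, 0.3100, 0.4900).
H(X,Y) = 2.5215 bits; H(Y) = 1.4925 bits.
H(X|Y) = 2.5215 − 1.4925 = 1.029 bits.

1.029 bits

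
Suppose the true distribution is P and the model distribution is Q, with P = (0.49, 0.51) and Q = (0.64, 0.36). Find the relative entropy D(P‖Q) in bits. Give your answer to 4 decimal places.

D(P‖Q) = Σ p·log₂(p/q).
  0.49·log₂(0.49/0.64) = -0.18879
  0.51·log₂(0.51/0.36) = 0.25628
D(P‖Q) = 0.0675 bits.

0.0675 bits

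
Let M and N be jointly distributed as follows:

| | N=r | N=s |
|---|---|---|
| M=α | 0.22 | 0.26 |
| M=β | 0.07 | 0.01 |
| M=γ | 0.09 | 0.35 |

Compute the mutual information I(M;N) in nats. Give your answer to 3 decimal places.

0.080 nats

Marginals: p(M) = (0.4800, 0.0800, 0.4400), p(N) = (0.3800, 0.6200).
I(M;N) = H(M) + H(N) − H(M,N).
H(M) = 0.9156, H(N) = 0.6641, H(M,N) = 1.4997.
I(M;N) = 0.9156 + 0.6641 − 1.4997 = 0.080 nats.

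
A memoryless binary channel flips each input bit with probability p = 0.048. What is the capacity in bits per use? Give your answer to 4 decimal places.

0.7222 bits

Binary symmetric channel: C = 1 − h₂(ε) where h₂ is the binary entropy function.
h₂(0.048) = −0.048·log₂0.048 − 0.952·log₂0.952 = 0.2778.
C = 1 − 0.2778 = 0.7222 bits per channel use.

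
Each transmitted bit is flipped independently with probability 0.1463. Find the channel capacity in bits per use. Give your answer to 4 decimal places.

Binary symmetric channel: C = 1 − h₂(ε) where h₂ is the binary entropy function.
h₂(0.1463) = −0.1463·log₂0.1463 − 0.8537·log₂0.8537 = 0.6005.
C = 1 − 0.6005 = 0.3995 bits per channel use.

0.3995 bits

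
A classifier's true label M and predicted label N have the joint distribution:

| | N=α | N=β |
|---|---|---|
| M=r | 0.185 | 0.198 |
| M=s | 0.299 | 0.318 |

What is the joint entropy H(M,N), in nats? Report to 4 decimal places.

1.3581 nats

H(M,N) = −Σ p(x,y)·ln p(x,y) over all 4 cells.
  cell (r,α): −0.185·ln0.185 = 0.31217
  cell (r,β): −0.198·ln0.198 = 0.32066
  cell (s,α): −0.299·ln0.299 = 0.36099
  cell (s,β): −0.318·ln0.318 = 0.36433
Sum = 1.3581 nats.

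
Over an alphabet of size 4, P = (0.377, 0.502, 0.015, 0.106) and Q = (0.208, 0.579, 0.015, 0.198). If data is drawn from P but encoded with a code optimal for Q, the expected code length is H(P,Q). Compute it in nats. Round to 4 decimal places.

1.1010 nats

H(P,Q) = −Σ p·ln q.
  −0.377·ln(0.208) = 0.59197
  −0.502·ln(0.579) = 0.27432
  −0.015·ln(0.015) = 0.06300
  −0.106·ln(0.198) = 0.17167
H(P,Q) = 1.1010 nats.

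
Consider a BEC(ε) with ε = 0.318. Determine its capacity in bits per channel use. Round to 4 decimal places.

0.6820 bits

Binary erasure channel: capacity C = 1 − ε.
C = 1 − 0.318 = 0.6820 bits per channel use.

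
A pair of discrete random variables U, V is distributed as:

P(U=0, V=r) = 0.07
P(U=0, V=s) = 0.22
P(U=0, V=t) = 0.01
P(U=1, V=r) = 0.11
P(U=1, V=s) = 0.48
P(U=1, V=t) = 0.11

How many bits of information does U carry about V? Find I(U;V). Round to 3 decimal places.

0.029 bits

Marginals: p(U) = (0.3000, 0.7000), p(V) = (0.1800, 0.7000, 0.1200).
I(U;V) = Σ p(x,y)·log₂[p(x,y)/(p(x)p(y))].
  (0,r): 0.07·log₂(1.2963) = 0.0262
  (0,s): 0.22·log₂(1.0476) = 0.0148
  (0,t): 0.01·log₂(0.2778) = -0.0185
  (1,r): 0.11·log₂(0.8730) = -0.0216
  (1,s): 0.48·log₂(0.9796) = -0.0143
  (1,t): 0.11·log₂(1.3095) = 0.0428
Sum = 0.029 bits.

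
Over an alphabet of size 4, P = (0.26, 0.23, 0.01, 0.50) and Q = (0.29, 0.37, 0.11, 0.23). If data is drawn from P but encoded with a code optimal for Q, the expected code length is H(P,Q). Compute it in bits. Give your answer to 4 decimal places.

1.8862 bits

H(P,Q) = −Σ p·log₂ q.
  −0.26·log₂(0.29) = 0.46433
  −0.23·log₂(0.37) = 0.32991
  −0.01·log₂(0.11) = 0.03184
  −0.50·log₂(0.23) = 1.06015
H(P,Q) = 1.8862 bits.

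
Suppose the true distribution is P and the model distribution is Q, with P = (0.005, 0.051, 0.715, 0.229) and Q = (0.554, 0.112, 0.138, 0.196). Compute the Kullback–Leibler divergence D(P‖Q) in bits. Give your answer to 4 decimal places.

1.6565 bits

D(P‖Q) = Σ p·log₂(p/q).
  0.005·log₂(0.005/0.554) = -0.03396
  0.051·log₂(0.051/0.112) = -0.05788
  0.715·log₂(0.715/0.138) = 1.69689
  0.229·log₂(0.229/0.196) = 0.05141
D(P‖Q) = 1.6565 bits.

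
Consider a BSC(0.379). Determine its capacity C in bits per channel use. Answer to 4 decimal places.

Binary symmetric channel: C = 1 − h₂(ε) where h₂ is the binary entropy function.
h₂(0.379) = −0.379·log₂0.379 − 0.621·log₂0.621 = 0.9573.
C = 1 − 0.9573 = 0.0427 bits per channel use.

0.0427 bits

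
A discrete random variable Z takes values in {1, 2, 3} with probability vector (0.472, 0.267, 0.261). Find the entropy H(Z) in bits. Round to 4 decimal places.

1.5257 bits

H(Z) = −Σ p·log₂ p.
  −(0.472)·log₂(0.472) = 0.51124
  −(0.267)·log₂(0.267) = 0.50866
  −(0.261)·log₂(0.261) = 0.50579
Sum: 0.51124 + 0.50866 + 0.50579 = 1.5257 bits.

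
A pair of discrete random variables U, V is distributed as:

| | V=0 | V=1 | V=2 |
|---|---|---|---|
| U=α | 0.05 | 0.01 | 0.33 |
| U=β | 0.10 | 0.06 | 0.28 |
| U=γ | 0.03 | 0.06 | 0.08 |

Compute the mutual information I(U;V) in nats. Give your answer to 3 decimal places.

Marginals: p(U) = (0.3900, 0.4400, 0.1700), p(V) = (0.1800, 0.1300, 0.6900).
I(U;V) = H(U) + H(V) − H(U,V).
H(U) = 1.0297, H(V) = 0.8299, H(U,V) = 1.7933.
I(U;V) = 1.0297 + 0.8299 − 1.7933 = 0.066 nats.

0.066 nats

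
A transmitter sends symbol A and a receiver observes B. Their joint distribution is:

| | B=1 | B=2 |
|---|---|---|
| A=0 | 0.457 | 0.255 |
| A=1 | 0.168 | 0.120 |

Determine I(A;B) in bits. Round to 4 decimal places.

0.0021 bits

Marginals: p(A) = (0.7120, 0.2880), p(B) = (0.6250, 0.3750).
I(A;B) = H(A) + H(B) − H(A,B).
H(A) = 0.8661, H(B) = 0.9544, H(A,B) = 1.8184.
I(A;B) = 0.8661 + 0.9544 − 1.8184 = 0.0021 bits.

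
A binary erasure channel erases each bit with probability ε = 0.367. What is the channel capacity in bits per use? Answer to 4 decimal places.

0.6330 bits

Binary erasure channel: capacity C = 1 − ε.
C = 1 − 0.367 = 0.6330 bits per channel use.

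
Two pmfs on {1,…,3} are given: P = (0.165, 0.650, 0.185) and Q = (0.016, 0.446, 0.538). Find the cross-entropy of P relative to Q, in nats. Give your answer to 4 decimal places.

H(P,Q) = −Σ p·ln q.
  −0.165·ln(0.016) = 0.68230
  −0.650·ln(0.446) = 0.52483
  −0.185·ln(0.538) = 0.11468
H(P,Q) = 1.3218 nats.

1.3218 nats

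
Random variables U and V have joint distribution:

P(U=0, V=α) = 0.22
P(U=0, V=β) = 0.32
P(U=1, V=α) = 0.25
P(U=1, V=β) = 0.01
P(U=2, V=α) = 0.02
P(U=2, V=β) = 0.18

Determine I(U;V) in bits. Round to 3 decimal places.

Marginals: p(U) = (0.5400, 0.2600, 0.2000), p(V) = (0.4900, 0.5100).
I(U;V) = H(U) + H(V) − H(U,V).
H(U) = 1.4497, H(V) = 0.9997, H(U,V) = 2.1312.
I(U;V) = 1.4497 + 0.9997 − 2.1312 = 0.318 bits.

0.318 bits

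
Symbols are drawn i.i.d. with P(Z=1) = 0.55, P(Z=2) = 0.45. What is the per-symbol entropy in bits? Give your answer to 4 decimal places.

H(Z) = −Σ p·log₂ p.
  −(0.55)·log₂(0.55) = 0.47437
  −(0.45)·log₂(0.45) = 0.51840
Sum: 0.47437 + 0.51840 = 0.9928 bits.

0.9928 bits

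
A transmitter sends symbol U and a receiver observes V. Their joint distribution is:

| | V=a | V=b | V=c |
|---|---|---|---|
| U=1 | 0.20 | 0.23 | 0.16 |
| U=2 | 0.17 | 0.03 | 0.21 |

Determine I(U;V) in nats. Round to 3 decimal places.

Marginals: p(U) = (0.5900, 0.4100), p(V) = (0.3700, 0.2600, 0.3700).
I(U;V) = Σ p(x,y)·ln[p(x,y)/(p(x)p(y))].
  (1,a): 0.20·ln(0.9162) = -0.0175
  (1,b): 0.23·ln(1.4993) = 0.0932
  (1,c): 0.16·ln(0.7329) = -0.0497
  (2,a): 0.17·ln(1.1206) = 0.0194
  (2,b): 0.03·ln(0.2814) = -0.0380
  (2,c): 0.21·ln(1.3843) = 0.0683
Sum = 0.076 nats.

0.076 nats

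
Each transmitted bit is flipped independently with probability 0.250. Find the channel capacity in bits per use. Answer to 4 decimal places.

Binary symmetric channel: C = 1 − h₂(ε) where h₂ is the binary entropy function.
h₂(0.250) = −0.250·log₂0.250 − 0.750·log₂0.750 = 0.8113.
C = 1 − 0.8113 = 0.1887 bits per channel use.

0.1887 bits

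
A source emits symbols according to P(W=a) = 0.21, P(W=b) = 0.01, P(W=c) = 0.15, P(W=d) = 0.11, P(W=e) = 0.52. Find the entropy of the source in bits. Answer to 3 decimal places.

1.791 bits

H(W) = −Σ p·log₂ p.
  −(0.21)·log₂(0.21) = 0.4728
  −(0.01)·log₂(0.01) = 0.0664
  −(0.15)·log₂(0.15) = 0.4105
  −(0.11)·log₂(0.11) = 0.3503
  −(0.52)·log₂(0.52) = 0.4906
Sum: 0.4728 + 0.0664 + 0.4105 + 0.3503 + 0.4906 = 1.791 bits.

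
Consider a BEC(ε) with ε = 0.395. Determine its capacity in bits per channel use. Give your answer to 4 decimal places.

Binary erasure channel: capacity C = 1 − ε.
C = 1 − 0.395 = 0.6050 bits per channel use.

0.6050 bits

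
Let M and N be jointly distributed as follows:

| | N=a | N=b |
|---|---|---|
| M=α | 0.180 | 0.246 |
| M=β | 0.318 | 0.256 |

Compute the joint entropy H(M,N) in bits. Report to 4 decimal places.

H(M,N) = −Σ p(x,y)·log₂ p(x,y) over all 4 cells.
  cell (α,a): −0.180·log₂0.180 = 0.44531
  cell (α,b): −0.246·log₂0.246 = 0.49772
  cell (β,a): −0.318·log₂0.318 = 0.52562
  cell (β,b): −0.256·log₂0.256 = 0.50324
Sum = 1.9719 bits.

1.9719 bits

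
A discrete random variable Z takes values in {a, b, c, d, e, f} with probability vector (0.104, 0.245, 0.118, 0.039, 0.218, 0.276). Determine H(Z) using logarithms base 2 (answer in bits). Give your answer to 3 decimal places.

2.375 bits

H(Z) = −Σ p·log₂ p.
  −(0.104)·log₂(0.104) = 0.3396
  −(0.245)·log₂(0.245) = 0.4971
  −(0.118)·log₂(0.118) = 0.3638
  −(0.039)·log₂(0.039) = 0.1825
  −(0.218)·log₂(0.218) = 0.4791
  −(0.276)·log₂(0.276) = 0.5126
Sum: 0.3396 + 0.4971 + 0.3638 + 0.1825 + 0.4791 + 0.5126 = 2.375 bits.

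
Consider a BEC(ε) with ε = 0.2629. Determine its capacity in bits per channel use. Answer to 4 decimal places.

0.7371 bits

Binary erasure channel: capacity C = 1 − ε.
C = 1 − 0.2629 = 0.7371 bits per channel use.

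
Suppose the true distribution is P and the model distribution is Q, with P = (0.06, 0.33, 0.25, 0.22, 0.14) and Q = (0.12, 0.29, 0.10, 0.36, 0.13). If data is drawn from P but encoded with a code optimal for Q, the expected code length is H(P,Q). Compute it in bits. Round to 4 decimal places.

2.3397 bits

H(P,Q) = −Σ p·log₂ q.
  −0.06·log₂(0.12) = 0.18353
  −0.33·log₂(0.29) = 0.58934
  −0.25·log₂(0.10) = 0.83048
  −0.22·log₂(0.36) = 0.32426
  −0.14·log₂(0.13) = 0.41208
H(P,Q) = 2.3397 bits.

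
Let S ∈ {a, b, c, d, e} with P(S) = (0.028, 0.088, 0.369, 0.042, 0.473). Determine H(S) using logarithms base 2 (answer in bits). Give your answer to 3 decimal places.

H(S) = −Σ p·log₂ p.
  −(0.028)·log₂(0.028) = 0.1444
  −(0.088)·log₂(0.088) = 0.3086
  −(0.369)·log₂(0.369) = 0.5307
  −(0.042)·log₂(0.042) = 0.1921
  −(0.473)·log₂(0.473) = 0.5109
Sum: 0.1444 + 0.3086 + 0.5307 + 0.1921 + 0.5109 = 1.687 bits.

1.687 bits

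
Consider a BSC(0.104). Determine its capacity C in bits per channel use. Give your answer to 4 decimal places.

0.5185 bits

Binary symmetric channel: C = 1 − h₂(ε) where h₂ is the binary entropy function.
h₂(0.104) = −0.104·log₂0.104 − 0.896·log₂0.896 = 0.4815.
C = 1 − 0.4815 = 0.5185 bits per channel use.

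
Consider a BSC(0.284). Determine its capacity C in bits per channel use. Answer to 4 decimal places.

0.1392 bits

Binary symmetric channel: C = 1 − h₂(ε) where h₂ is the binary entropy function.
h₂(0.284) = −0.284·log₂0.284 − 0.716·log₂0.716 = 0.8608.
C = 1 − 0.8608 = 0.1392 bits per channel use.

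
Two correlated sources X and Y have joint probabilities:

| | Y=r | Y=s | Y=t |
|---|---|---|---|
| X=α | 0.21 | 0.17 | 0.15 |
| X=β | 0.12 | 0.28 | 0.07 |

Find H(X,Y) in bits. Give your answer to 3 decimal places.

H(X,Y) = −Σ p(x,y)·log₂ p(x,y) over all 6 cells.
  cell (α,r): −0.21·log₂0.21 = 0.4728
  cell (α,s): −0.17·log₂0.17 = 0.4346
  cell (α,t): −0.15·log₂0.15 = 0.4105
  cell (β,r): −0.12·log₂0.12 = 0.3671
  cell (β,s): −0.28·log₂0.28 = 0.5142
  cell (β,t): −0.07·log₂0.07 = 0.2686
Sum = 2.468 bits.

2.468 bits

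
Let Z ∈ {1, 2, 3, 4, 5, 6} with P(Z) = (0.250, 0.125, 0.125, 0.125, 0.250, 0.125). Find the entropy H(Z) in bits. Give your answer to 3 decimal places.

2.500 bits

H(Z) = −Σ p·log₂ p.
  −(0.250)·log₂(0.250) = 0.5000
  −(0.125)·log₂(0.125) = 0.3750
  −(0.125)·log₂(0.125) = 0.3750
  −(0.125)·log₂(0.125) = 0.3750
  −(0.250)·log₂(0.250) = 0.5000
  −(0.125)·log₂(0.125) = 0.3750
Sum: 0.5000 + 0.3750 + 0.3750 + 0.3750 + 0.5000 + 0.3750 = 2.500 bits.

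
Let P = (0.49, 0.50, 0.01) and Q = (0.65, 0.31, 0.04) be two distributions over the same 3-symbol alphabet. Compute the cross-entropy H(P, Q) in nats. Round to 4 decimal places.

H(P,Q) = −Σ p·ln q.
  −0.49·ln(0.65) = 0.21108
  −0.50·ln(0.31) = 0.58559
  −0.01·ln(0.04) = 0.03219
H(P,Q) = 0.8289 nats.

0.8289 nats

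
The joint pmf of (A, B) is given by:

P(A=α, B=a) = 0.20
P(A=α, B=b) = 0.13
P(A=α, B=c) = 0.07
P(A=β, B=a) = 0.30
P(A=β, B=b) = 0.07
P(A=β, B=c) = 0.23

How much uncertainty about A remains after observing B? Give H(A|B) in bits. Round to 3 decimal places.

0.907 bits

Chain rule: H(A|B) = H(A,B) − H(B).
Marginals: p(A) = (0.4000, 0.6000), p(B) = (0.5000, 0.2000, 0.3000).
H(A,B) = 2.3929 bits; H(B) = 1.4855 bits.
H(A|B) = 2.3929 − 1.4855 = 0.907 bits.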